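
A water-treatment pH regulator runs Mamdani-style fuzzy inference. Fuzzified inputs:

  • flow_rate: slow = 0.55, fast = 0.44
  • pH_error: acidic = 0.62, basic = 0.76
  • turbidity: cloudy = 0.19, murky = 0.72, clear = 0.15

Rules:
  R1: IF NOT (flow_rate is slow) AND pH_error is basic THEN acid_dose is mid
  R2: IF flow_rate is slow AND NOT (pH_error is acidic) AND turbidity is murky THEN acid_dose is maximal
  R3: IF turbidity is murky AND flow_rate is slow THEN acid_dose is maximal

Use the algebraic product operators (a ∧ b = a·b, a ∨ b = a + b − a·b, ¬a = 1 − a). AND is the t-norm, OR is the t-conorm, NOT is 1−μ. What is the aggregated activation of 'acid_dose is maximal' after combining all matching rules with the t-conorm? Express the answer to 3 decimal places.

R1: ¬slow=1−0.55=0.45, basic=0.76; AND[a·b] → w = 0.3420
R2: slow=0.55, ¬acidic=1−0.62=0.38, murky=0.72; AND[a·b] → w = 0.1505
R3: murky=0.72, slow=0.55; AND[a·b] → w = 0.3960
Rules with consequent 'maximal': {R2, R3} → strengths 0.1505, 0.3960
Aggregate via t-conorm [a + b − a·b]: 0.4869

0.487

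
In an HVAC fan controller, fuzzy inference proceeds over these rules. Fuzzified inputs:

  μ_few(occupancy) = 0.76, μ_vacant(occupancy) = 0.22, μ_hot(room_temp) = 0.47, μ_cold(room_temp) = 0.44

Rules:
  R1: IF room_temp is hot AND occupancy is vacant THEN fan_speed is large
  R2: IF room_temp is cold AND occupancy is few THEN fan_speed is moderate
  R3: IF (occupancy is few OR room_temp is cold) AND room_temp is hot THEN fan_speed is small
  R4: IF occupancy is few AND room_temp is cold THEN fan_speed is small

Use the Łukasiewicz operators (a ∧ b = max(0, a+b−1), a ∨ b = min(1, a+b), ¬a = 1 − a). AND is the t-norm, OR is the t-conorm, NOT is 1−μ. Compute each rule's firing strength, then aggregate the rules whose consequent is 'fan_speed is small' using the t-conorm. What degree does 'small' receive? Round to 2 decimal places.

R1: hot=0.47, vacant=0.22; AND[max(0, a+b−1)] → w = 0.00
R2: cold=0.44, few=0.76; AND[max(0, a+b−1)] → w = 0.20
R3: (few=0.76 OR cold=0.44) = 1.00; AND[max(0, a+b−1)] with hot=0.47 → w = 0.47
R4: few=0.76, cold=0.44; AND[max(0, a+b−1)] → w = 0.20
Rules with consequent 'small': {R3, R4} → strengths 0.47, 0.20
Aggregate via t-conorm [min(1, a+b)]: 0.67

0.67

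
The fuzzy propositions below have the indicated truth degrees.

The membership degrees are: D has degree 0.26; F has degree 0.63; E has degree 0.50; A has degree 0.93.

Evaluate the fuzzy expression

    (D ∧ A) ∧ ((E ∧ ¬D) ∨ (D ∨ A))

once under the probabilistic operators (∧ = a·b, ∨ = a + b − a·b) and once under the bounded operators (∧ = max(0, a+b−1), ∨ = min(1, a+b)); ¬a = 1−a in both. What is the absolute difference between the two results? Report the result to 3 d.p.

Under probabilistic:
  D ∧ A = a·b on (0.2600, 0.9300) = 0.2418
  ¬D = 1 − 0.2600 = 0.7400
  E ∧ ¬D = a·b on (0.5000, 0.7400) = 0.3700
  D ∨ A = a + b − a·b on (0.2600, 0.9300) = 0.9482
  (E ∧ ¬D) ∨ (D ∨ A) = a + b − a·b on (0.3700, 0.9482) = 0.9674
  (D ∧ A) ∧ ((E ∧ ¬D) ∨ (D ∨ A)) = a·b on (0.2418, 0.9674) = 0.2339
  → value = 0.2339
Under bounded:
  D ∧ A = max(0, a+b−1) on (0.26, 0.93) = 0.19
  ¬D = 1 − 0.26 = 0.74
  E ∧ ¬D = max(0, a+b−1) on (0.50, 0.74) = 0.24
  D ∨ A = min(1, a+b) on (0.26, 0.93) = 1.00
  (E ∧ ¬D) ∨ (D ∨ A) = min(1, a+b) on (0.24, 1.00) = 1.00
  (D ∧ A) ∧ ((E ∧ ¬D) ∨ (D ∨ A)) = max(0, a+b−1) on (0.19, 1.00) = 0.19
  → value = 0.1900
|0.2339 − 0.1900| = 0.044

0.044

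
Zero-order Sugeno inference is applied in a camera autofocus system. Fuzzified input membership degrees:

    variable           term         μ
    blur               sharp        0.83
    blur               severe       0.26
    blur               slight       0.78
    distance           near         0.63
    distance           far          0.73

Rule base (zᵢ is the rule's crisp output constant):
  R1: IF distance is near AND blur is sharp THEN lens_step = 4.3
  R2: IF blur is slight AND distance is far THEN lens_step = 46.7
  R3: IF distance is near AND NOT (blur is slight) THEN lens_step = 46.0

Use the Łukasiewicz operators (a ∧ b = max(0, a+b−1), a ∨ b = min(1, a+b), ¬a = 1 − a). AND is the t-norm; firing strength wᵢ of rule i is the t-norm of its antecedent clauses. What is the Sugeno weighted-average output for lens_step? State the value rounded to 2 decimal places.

R1 (z=4.3): near=0.63, sharp=0.83; AND[max(0, a+b−1)] → w = 0.46
R2 (z=46.7): slight=0.78, far=0.73; AND[max(0, a+b−1)] → w = 0.51
R3 (z=46.0): near=0.63, ¬slight=1−0.78=0.22; AND[max(0, a+b−1)] → w = 0.00
Weighted average = (0.46·4.3 + 0.51·46.7 + 0.00·46.0) / (0.46 + 0.51 + 0.00)
  = 25.7950 / 0.9700 = 26.59

26.59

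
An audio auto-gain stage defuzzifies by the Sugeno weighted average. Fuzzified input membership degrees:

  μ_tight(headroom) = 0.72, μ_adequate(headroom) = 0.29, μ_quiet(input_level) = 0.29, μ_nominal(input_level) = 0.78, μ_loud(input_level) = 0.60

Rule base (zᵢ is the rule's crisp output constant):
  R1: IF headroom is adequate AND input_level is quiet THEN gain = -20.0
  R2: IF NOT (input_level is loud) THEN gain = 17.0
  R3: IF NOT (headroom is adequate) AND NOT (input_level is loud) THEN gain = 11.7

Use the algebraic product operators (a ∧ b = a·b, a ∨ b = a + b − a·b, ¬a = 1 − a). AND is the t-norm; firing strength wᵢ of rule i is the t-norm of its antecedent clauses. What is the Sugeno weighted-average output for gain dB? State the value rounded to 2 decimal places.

R1 (z=-20.0): adequate=0.29, quiet=0.29; AND[a·b] → w = 0.0841
R2 (z=17.0): ¬loud=1−0.60=0.40 → w = 0.4000
R3 (z=11.7): ¬adequate=1−0.29=0.71, ¬loud=1−0.60=0.40; AND[a·b] → w = 0.2840
Weighted average = (0.0841·-20.0 + 0.4000·17.0 + 0.2840·11.7) / (0.0841 + 0.4000 + 0.2840)
  = 8.4408 / 0.7681 = 10.99

10.99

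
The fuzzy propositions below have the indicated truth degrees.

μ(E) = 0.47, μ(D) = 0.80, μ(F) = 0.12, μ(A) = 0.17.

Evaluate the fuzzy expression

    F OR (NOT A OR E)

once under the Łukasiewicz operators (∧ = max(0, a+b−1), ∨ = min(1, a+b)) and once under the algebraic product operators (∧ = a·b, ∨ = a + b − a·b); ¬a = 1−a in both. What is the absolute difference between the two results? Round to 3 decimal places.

Under Łukasiewicz:
  NOT A = 1 − 0.17 = 0.83
  NOT A OR E = min(1, a+b) on (0.83, 0.47) = 1.00
  F OR (NOT A OR E) = min(1, a+b) on (0.12, 1.00) = 1.00
  → value = 1.0000
Under algebraic product:
  NOT A = 1 − 0.1700 = 0.8300
  NOT A OR E = a + b − a·b on (0.8300, 0.4700) = 0.9099
  F OR (NOT A OR E) = a + b − a·b on (0.1200, 0.9099) = 0.9207
  → value = 0.9207
|1.0000 − 0.9207| = 0.079

0.079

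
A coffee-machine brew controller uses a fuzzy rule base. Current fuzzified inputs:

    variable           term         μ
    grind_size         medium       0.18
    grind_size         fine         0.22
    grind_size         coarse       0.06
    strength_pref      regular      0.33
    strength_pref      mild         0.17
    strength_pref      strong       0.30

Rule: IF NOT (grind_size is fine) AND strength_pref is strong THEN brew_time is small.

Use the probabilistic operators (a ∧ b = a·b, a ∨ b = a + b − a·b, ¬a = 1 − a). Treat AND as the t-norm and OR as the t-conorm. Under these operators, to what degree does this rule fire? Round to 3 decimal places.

0.234

firing strength: ¬fine=1−0.22=0.78, strong=0.30; AND[a·b] → w = 0.2340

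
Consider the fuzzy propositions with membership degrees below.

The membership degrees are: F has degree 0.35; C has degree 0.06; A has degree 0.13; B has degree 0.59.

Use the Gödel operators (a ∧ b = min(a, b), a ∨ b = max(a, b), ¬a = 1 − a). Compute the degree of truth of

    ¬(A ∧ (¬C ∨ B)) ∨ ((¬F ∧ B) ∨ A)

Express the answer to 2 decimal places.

0.87

¬C = 1 − 0.06 = 0.94
¬C ∨ B = max(a, b) on (0.94, 0.59) = 0.94
A ∧ (¬C ∨ B) = min(a, b) on (0.13, 0.94) = 0.13
¬(A ∧ (¬C ∨ B)) = 1 − 0.13 = 0.87
¬F = 1 − 0.35 = 0.65
¬F ∧ B = min(a, b) on (0.65, 0.59) = 0.59
(¬F ∧ B) ∨ A = max(a, b) on (0.59, 0.13) = 0.59
¬(A ∧ (¬C ∨ B)) ∨ ((¬F ∧ B) ∨ A) = max(a, b) on (0.87, 0.59) = 0.87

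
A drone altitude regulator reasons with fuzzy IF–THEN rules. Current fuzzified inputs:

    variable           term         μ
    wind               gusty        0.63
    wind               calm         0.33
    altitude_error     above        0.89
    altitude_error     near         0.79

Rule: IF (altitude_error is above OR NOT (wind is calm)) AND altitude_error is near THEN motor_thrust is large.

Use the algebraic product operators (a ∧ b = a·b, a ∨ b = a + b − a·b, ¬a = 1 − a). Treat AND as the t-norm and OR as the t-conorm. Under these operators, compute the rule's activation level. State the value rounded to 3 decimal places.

firing strength: (above=0.89 OR ¬calm=1−0.33=0.67) = 0.9637; AND[a·b] with near=0.79 → w = 0.7613

0.761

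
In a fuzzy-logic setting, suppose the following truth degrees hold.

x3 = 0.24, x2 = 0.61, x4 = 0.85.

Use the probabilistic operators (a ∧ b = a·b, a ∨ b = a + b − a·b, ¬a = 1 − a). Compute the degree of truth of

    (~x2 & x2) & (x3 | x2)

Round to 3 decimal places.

0.167

~x2 = 1 − 0.6100 = 0.3900
~x2 & x2 = a·b on (0.3900, 0.6100) = 0.2379
x3 | x2 = a + b − a·b on (0.2400, 0.6100) = 0.7036
(~x2 & x2) & (x3 | x2) = a·b on (0.2379, 0.7036) = 0.1674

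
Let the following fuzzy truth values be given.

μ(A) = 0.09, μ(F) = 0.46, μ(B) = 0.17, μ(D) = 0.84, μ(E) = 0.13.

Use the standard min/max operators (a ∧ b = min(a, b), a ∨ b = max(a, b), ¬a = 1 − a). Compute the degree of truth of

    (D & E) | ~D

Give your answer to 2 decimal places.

0.16

D & E = min(a, b) on (0.84, 0.13) = 0.13
~D = 1 − 0.84 = 0.16
(D & E) | ~D = max(a, b) on (0.13, 0.16) = 0.16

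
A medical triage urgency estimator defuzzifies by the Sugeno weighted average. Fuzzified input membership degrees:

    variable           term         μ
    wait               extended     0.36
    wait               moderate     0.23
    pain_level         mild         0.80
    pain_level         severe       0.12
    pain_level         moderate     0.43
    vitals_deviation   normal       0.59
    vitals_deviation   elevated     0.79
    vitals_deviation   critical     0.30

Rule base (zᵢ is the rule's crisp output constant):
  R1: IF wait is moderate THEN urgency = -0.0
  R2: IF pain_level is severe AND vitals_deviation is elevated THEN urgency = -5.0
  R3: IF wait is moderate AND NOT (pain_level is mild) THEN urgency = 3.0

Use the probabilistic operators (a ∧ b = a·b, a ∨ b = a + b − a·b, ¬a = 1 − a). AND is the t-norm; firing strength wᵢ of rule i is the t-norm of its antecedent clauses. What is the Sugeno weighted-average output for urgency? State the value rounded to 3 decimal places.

R1 (z=-0.0): moderate=0.23 → w = 0.2300
R2 (z=-5.0): severe=0.12, elevated=0.79; AND[a·b] → w = 0.0948
R3 (z=3.0): moderate=0.23, ¬mild=1−0.80=0.20; AND[a·b] → w = 0.0460
Weighted average = (0.2300·-0.0 + 0.0948·-5.0 + 0.0460·3.0) / (0.2300 + 0.0948 + 0.0460)
  = -0.3360 / 0.3708 = -0.906

-0.906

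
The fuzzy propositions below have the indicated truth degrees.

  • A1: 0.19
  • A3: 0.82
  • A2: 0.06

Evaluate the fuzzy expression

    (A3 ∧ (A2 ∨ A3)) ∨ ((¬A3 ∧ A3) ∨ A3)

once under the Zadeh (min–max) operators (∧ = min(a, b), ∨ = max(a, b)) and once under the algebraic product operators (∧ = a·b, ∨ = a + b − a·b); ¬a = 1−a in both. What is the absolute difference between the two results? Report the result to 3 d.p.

0.131

Under Zadeh (min–max):
  A2 ∨ A3 = max(a, b) on (0.06, 0.82) = 0.82
  A3 ∧ (A2 ∨ A3) = min(a, b) on (0.82, 0.82) = 0.82
  ¬A3 = 1 − 0.82 = 0.18
  ¬A3 ∧ A3 = min(a, b) on (0.18, 0.82) = 0.18
  (¬A3 ∧ A3) ∨ A3 = max(a, b) on (0.18, 0.82) = 0.82
  (A3 ∧ (A2 ∨ A3)) ∨ ((¬A3 ∧ A3) ∨ A3) = max(a, b) on (0.82, 0.82) = 0.82
  → value = 0.8200
Under algebraic product:
  A2 ∨ A3 = a + b − a·b on (0.0600, 0.8200) = 0.8308
  A3 ∧ (A2 ∨ A3) = a·b on (0.8200, 0.8308) = 0.6813
  ¬A3 = 1 − 0.8200 = 0.1800
  ¬A3 ∧ A3 = a·b on (0.1800, 0.8200) = 0.1476
  (¬A3 ∧ A3) ∨ A3 = a + b − a·b on (0.1476, 0.8200) = 0.8466
  (A3 ∧ (A2 ∨ A3)) ∨ ((¬A3 ∧ A3) ∨ A3) = a + b − a·b on (0.6813, 0.8466) = 0.9511
  → value = 0.9511
|0.8200 − 0.9511| = 0.131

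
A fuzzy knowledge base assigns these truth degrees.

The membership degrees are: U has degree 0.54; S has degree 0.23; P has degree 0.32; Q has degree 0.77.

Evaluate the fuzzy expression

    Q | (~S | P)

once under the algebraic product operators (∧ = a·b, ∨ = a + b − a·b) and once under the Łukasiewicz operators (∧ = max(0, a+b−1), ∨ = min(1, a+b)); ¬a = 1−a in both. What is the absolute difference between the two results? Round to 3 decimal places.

Under algebraic product:
  ~S = 1 − 0.2300 = 0.7700
  ~S | P = a + b − a·b on (0.7700, 0.3200) = 0.8436
  Q | (~S | P) = a + b − a·b on (0.7700, 0.8436) = 0.9640
  → value = 0.9640
Under Łukasiewicz:
  ~S = 1 − 0.23 = 0.77
  ~S | P = min(1, a+b) on (0.77, 0.32) = 1.00
  Q | (~S | P) = min(1, a+b) on (0.77, 1.00) = 1.00
  → value = 1.0000
|0.9640 − 1.0000| = 0.036

0.036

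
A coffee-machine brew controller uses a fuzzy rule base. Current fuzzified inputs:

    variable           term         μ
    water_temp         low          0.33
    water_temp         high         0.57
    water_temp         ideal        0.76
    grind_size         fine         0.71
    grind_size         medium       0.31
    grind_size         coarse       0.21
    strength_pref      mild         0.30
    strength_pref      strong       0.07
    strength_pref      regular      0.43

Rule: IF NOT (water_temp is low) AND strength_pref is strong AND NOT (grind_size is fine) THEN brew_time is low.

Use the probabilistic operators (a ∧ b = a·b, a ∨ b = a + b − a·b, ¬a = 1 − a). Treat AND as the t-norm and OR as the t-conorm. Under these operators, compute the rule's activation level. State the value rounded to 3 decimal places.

0.014

firing strength: ¬low=1−0.33=0.67, strong=0.07, ¬fine=1−0.71=0.29; AND[a·b] → w = 0.0136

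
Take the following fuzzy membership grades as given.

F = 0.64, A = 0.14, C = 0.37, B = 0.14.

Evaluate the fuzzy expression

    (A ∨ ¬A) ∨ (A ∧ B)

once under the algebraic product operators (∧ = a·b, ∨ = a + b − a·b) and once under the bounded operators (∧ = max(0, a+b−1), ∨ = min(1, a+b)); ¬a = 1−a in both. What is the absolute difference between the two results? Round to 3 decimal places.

Under algebraic product:
  ¬A = 1 − 0.1400 = 0.8600
  A ∨ ¬A = a + b − a·b on (0.1400, 0.8600) = 0.8796
  A ∧ B = a·b on (0.1400, 0.1400) = 0.0196
  (A ∨ ¬A) ∨ (A ∧ B) = a + b − a·b on (0.8796, 0.0196) = 0.8820
  → value = 0.8820
Under bounded:
  ¬A = 1 − 0.14 = 0.86
  A ∨ ¬A = min(1, a+b) on (0.14, 0.86) = 1.00
  A ∧ B = max(0, a+b−1) on (0.14, 0.14) = 0.00
  (A ∨ ¬A) ∨ (A ∧ B) = min(1, a+b) on (1.00, 0.00) = 1.00
  → value = 1.0000
|0.8820 − 1.0000| = 0.118

0.118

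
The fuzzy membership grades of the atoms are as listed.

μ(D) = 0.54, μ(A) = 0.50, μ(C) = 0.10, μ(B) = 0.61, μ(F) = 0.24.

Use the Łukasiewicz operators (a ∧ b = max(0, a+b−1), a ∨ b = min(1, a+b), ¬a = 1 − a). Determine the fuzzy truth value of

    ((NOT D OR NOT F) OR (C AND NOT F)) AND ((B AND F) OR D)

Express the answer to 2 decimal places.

NOT D = 1 − 0.54 = 0.46
NOT F = 1 − 0.24 = 0.76
NOT D OR NOT F = min(1, a+b) on (0.46, 0.76) = 1.00
NOT F = 1 − 0.24 = 0.76
C AND NOT F = max(0, a+b−1) on (0.10, 0.76) = 0.00
(NOT D OR NOT F) OR (C AND NOT F) = min(1, a+b) on (1.00, 0.00) = 1.00
B AND F = max(0, a+b−1) on (0.61, 0.24) = 0.00
(B AND F) OR D = min(1, a+b) on (0.00, 0.54) = 0.54
((NOT D OR NOT F) OR (C AND NOT F)) AND ((B AND F) OR D) = max(0, a+b−1) on (1.00, 0.54) = 0.54

0.54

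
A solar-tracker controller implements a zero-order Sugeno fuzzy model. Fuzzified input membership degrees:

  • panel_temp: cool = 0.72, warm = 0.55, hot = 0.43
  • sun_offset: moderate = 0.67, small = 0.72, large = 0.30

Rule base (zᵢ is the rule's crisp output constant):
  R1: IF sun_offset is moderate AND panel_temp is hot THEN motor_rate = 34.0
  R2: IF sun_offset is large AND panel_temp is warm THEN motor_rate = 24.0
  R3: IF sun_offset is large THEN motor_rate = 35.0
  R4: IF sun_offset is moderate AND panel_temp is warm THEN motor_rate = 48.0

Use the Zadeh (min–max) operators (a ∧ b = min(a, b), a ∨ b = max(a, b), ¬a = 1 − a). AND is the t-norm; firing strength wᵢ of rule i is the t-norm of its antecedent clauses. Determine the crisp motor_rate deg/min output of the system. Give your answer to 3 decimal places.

37.165

R1 (z=34.0): moderate=0.67, hot=0.43; AND[min(a, b)] → w = 0.43
R2 (z=24.0): large=0.30, warm=0.55; AND[min(a, b)] → w = 0.30
R3 (z=35.0): large=0.30 → w = 0.30
R4 (z=48.0): moderate=0.67, warm=0.55; AND[min(a, b)] → w = 0.55
Weighted average = (0.43·34.0 + 0.30·24.0 + 0.30·35.0 + 0.55·48.0) / (0.43 + 0.30 + 0.30 + 0.55)
  = 58.7200 / 1.5800 = 37.165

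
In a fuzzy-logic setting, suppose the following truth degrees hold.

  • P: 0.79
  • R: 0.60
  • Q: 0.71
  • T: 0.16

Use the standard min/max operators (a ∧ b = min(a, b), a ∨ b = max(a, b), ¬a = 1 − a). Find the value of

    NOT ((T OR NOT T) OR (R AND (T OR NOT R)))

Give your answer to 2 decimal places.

NOT T = 1 − 0.16 = 0.84
T OR NOT T = max(a, b) on (0.16, 0.84) = 0.84
NOT R = 1 − 0.60 = 0.40
T OR NOT R = max(a, b) on (0.16, 0.40) = 0.40
R AND (T OR NOT R) = min(a, b) on (0.60, 0.40) = 0.40
(T OR NOT T) OR (R AND (T OR NOT R)) = max(a, b) on (0.84, 0.40) = 0.84
NOT ((T OR NOT T) OR (R AND (T OR NOT R))) = 1 − 0.84 = 0.16

0.16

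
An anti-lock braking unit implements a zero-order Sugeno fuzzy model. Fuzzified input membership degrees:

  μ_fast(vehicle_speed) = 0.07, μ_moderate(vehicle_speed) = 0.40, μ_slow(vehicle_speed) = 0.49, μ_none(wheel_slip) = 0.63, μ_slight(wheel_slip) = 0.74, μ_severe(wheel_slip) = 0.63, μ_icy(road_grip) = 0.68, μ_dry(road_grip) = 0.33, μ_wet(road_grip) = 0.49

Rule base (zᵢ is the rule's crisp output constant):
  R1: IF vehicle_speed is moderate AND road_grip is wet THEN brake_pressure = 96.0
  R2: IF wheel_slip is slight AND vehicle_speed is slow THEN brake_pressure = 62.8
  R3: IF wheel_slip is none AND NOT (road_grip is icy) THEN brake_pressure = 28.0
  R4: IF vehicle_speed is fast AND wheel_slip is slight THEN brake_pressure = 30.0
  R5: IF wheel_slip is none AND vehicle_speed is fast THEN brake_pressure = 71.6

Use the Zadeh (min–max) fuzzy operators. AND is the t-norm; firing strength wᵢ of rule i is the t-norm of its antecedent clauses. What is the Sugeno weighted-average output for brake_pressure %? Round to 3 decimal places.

R1 (z=96.0): moderate=0.40, wet=0.49; AND[min(a, b)] → w = 0.40
R2 (z=62.8): slight=0.74, slow=0.49; AND[min(a, b)] → w = 0.49
R3 (z=28.0): none=0.63, ¬icy=1−0.68=0.32; AND[min(a, b)] → w = 0.32
R4 (z=30.0): fast=0.07, slight=0.74; AND[min(a, b)] → w = 0.07
R5 (z=71.6): none=0.63, fast=0.07; AND[min(a, b)] → w = 0.07
Weighted average = (0.40·96.0 + 0.49·62.8 + 0.32·28.0 + 0.07·30.0 + 0.07·71.6) / (0.40 + 0.49 + 0.32 + 0.07 + 0.07)
  = 85.2440 / 1.3500 = 63.144

63.144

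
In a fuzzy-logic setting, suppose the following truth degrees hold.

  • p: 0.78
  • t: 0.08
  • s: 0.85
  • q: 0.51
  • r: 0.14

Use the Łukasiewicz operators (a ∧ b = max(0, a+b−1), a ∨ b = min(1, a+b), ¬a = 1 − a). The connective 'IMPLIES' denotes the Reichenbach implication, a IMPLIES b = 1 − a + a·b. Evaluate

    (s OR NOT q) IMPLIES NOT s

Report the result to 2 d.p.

NOT q = 1 − 0.51 = 0.49
s OR NOT q = min(1, a+b) on (0.85, 0.49) = 1.00
NOT s = 1 − 0.85 = 0.15
(s OR NOT q) IMPLIES NOT s  [Reichenbach: 1 − a + a·b] with a=1.00, b=0.15 → 0.15

0.15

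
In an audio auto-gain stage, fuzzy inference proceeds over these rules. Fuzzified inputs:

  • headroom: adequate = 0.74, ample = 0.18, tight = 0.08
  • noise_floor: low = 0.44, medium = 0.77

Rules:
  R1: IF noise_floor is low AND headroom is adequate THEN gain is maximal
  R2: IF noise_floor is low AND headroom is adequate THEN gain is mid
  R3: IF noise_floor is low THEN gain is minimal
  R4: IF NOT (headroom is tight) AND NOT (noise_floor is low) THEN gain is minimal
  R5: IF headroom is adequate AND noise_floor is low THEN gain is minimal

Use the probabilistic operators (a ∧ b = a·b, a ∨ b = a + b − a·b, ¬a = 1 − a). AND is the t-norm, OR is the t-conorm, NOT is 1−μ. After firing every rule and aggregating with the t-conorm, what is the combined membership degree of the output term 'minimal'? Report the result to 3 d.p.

R1: low=0.44, adequate=0.74; AND[a·b] → w = 0.3256
R2: low=0.44, adequate=0.74; AND[a·b] → w = 0.3256
R3: low=0.44 → w = 0.4400
R4: ¬tight=1−0.08=0.92, ¬low=1−0.44=0.56; AND[a·b] → w = 0.5152
R5: adequate=0.74, low=0.44; AND[a·b] → w = 0.3256
Rules with consequent 'minimal': {R3, R4, R5} → strengths 0.4400, 0.5152, 0.3256
Aggregate via t-conorm [a + b − a·b]: 0.8169

0.817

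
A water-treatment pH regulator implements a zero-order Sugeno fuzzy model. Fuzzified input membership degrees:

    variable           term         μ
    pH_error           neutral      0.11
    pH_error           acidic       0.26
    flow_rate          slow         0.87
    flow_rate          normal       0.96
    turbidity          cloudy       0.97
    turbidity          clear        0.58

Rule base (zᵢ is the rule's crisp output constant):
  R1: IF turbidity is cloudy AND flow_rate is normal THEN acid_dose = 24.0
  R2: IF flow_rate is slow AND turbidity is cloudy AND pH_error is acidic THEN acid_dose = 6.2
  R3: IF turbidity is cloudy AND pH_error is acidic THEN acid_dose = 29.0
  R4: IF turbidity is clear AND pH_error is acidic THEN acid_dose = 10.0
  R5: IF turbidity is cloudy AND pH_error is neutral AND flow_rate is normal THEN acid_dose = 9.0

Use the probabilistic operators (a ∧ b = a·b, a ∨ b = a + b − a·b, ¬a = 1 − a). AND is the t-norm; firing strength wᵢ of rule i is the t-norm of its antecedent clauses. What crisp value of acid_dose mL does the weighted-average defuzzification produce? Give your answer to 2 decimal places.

20.20

R1 (z=24.0): cloudy=0.97, normal=0.96; AND[a·b] → w = 0.9312
R2 (z=6.2): slow=0.87, cloudy=0.97, acidic=0.26; AND[a·b] → w = 0.2194
R3 (z=29.0): cloudy=0.97, acidic=0.26; AND[a·b] → w = 0.2522
R4 (z=10.0): clear=0.58, acidic=0.26; AND[a·b] → w = 0.1508
R5 (z=9.0): cloudy=0.97, neutral=0.11, normal=0.96; AND[a·b] → w = 0.1024
Weighted average = (0.9312·24.0 + 0.2194·6.2 + 0.2522·29.0 + 0.1508·10.0 + 0.1024·9.0) / (0.9312 + 0.2194 + 0.2522 + 0.1508 + 0.1024)
  = 33.4529 / 1.6560 = 20.20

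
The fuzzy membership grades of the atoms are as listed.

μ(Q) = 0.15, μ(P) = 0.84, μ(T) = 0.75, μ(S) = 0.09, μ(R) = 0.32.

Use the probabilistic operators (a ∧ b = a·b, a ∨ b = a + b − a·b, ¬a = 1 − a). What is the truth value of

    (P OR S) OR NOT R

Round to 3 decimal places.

0.953

P OR S = a + b − a·b on (0.8400, 0.0900) = 0.8544
NOT R = 1 − 0.3200 = 0.6800
(P OR S) OR NOT R = a + b − a·b on (0.8544, 0.6800) = 0.9534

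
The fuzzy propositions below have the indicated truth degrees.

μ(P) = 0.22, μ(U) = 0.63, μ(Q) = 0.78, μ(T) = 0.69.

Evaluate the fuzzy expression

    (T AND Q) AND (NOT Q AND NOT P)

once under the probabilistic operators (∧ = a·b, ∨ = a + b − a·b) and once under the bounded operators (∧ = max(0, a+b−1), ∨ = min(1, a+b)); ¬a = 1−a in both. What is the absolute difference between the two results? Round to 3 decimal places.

Under probabilistic:
  T AND Q = a·b on (0.6900, 0.7800) = 0.5382
  NOT Q = 1 − 0.7800 = 0.2200
  NOT P = 1 − 0.2200 = 0.7800
  NOT Q AND NOT P = a·b on (0.2200, 0.7800) = 0.1716
  (T AND Q) AND (NOT Q AND NOT P) = a·b on (0.5382, 0.1716) = 0.0924
  → value = 0.0924
Under bounded:
  T AND Q = max(0, a+b−1) on (0.69, 0.78) = 0.47
  NOT Q = 1 − 0.78 = 0.22
  NOT P = 1 − 0.22 = 0.78
  NOT Q AND NOT P = max(0, a+b−1) on (0.22, 0.78) = 0.00
  (T AND Q) AND (NOT Q AND NOT P) = max(0, a+b−1) on (0.47, 0.00) = 0.00
  → value = 0.0000
|0.0924 − 0.0000| = 0.092

0.092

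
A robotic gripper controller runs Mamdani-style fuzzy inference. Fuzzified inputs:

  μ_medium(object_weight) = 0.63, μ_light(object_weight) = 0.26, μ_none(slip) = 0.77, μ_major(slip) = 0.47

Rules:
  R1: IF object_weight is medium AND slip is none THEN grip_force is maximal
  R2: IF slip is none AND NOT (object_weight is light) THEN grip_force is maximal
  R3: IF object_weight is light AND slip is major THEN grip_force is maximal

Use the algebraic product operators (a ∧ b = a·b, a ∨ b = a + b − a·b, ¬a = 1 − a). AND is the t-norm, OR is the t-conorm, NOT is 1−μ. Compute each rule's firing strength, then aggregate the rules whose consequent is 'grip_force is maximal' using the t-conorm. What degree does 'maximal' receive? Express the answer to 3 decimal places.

0.806

R1: medium=0.63, none=0.77; AND[a·b] → w = 0.4851
R2: none=0.77, ¬light=1−0.26=0.74; AND[a·b] → w = 0.5698
R3: light=0.26, major=0.47; AND[a·b] → w = 0.1222
Rules with consequent 'maximal': {R1, R2, R3} → strengths 0.4851, 0.5698, 0.1222
Aggregate via t-conorm [a + b − a·b]: 0.8056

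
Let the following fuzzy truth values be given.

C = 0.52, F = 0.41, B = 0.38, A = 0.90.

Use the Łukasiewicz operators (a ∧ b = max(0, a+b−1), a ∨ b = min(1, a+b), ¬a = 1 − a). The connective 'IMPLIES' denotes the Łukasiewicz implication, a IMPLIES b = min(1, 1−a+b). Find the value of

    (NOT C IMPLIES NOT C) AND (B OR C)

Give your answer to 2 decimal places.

0.90

NOT C = 1 − 0.52 = 0.48
NOT C = 1 − 0.52 = 0.48
NOT C IMPLIES NOT C  [Łukasiewicz: min(1, 1−a+b)] with a=0.48, b=0.48 → 1.00
B OR C = min(1, a+b) on (0.38, 0.52) = 0.90
(NOT C IMPLIES NOT C) AND (B OR C) = max(0, a+b−1) on (1.00, 0.90) = 0.90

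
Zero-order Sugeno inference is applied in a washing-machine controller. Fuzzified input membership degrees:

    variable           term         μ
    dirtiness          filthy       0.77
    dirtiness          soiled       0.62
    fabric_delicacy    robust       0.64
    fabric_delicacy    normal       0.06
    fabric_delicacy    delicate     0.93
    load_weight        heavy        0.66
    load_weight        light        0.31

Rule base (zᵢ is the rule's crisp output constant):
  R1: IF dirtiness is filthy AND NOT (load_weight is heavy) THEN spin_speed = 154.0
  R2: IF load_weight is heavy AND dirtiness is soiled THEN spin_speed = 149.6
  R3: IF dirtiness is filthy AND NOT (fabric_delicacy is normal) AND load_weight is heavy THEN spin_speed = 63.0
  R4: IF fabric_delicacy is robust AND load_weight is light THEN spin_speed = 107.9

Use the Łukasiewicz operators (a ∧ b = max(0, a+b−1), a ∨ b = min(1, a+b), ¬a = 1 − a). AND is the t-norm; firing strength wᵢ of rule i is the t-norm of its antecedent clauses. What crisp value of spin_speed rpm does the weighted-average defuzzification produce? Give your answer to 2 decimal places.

108.08

R1 (z=154.0): filthy=0.77, ¬heavy=1−0.66=0.34; AND[max(0, a+b−1)] → w = 0.11
R2 (z=149.6): heavy=0.66, soiled=0.62; AND[max(0, a+b−1)] → w = 0.28
R3 (z=63.0): filthy=0.77, ¬normal=1−0.06=0.94, heavy=0.66; AND[max(0, a+b−1)] → w = 0.37
R4 (z=107.9): robust=0.64, light=0.31; AND[max(0, a+b−1)] → w = 0.00
Weighted average = (0.11·154.0 + 0.28·149.6 + 0.37·63.0 + 0.00·107.9) / (0.11 + 0.28 + 0.37 + 0.00)
  = 82.1380 / 0.7600 = 108.08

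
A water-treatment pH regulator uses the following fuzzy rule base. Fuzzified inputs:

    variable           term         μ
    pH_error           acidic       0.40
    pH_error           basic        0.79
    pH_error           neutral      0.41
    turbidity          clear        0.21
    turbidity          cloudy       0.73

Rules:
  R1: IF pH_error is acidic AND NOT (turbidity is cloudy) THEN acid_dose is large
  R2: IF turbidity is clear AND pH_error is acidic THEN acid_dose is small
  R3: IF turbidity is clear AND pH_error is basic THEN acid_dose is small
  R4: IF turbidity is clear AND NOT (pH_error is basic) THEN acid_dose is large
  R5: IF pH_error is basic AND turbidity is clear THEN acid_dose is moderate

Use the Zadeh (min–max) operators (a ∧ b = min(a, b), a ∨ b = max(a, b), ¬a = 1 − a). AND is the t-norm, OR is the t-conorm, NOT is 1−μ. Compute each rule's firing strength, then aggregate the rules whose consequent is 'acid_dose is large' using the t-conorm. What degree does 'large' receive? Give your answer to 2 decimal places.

0.27

R1: acidic=0.40, ¬cloudy=1−0.73=0.27; AND[min(a, b)] → w = 0.27
R2: clear=0.21, acidic=0.40; AND[min(a, b)] → w = 0.21
R3: clear=0.21, basic=0.79; AND[min(a, b)] → w = 0.21
R4: clear=0.21, ¬basic=1−0.79=0.21; AND[min(a, b)] → w = 0.21
R5: basic=0.79, clear=0.21; AND[min(a, b)] → w = 0.21
Rules with consequent 'large': {R1, R4} → strengths 0.27, 0.21
Aggregate via t-conorm [max(a, b)]: 0.27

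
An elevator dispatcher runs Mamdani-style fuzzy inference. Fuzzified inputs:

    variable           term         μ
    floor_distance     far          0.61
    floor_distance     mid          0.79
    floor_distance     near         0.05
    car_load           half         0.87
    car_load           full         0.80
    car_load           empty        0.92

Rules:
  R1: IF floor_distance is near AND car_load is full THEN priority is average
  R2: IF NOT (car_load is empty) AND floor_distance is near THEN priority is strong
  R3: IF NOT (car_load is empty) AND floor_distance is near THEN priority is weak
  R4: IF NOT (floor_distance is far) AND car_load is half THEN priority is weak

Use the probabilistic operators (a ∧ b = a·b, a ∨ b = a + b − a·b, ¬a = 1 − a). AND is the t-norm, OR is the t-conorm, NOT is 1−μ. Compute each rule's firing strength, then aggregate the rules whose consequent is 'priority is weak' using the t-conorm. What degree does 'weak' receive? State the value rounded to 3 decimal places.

R1: near=0.05, full=0.80; AND[a·b] → w = 0.0400
R2: ¬empty=1−0.92=0.08, near=0.05; AND[a·b] → w = 0.0040
R3: ¬empty=1−0.92=0.08, near=0.05; AND[a·b] → w = 0.0040
R4: ¬far=1−0.61=0.39, half=0.87; AND[a·b] → w = 0.3393
Rules with consequent 'weak': {R3, R4} → strengths 0.0040, 0.3393
Aggregate via t-conorm [a + b − a·b]: 0.3419

0.342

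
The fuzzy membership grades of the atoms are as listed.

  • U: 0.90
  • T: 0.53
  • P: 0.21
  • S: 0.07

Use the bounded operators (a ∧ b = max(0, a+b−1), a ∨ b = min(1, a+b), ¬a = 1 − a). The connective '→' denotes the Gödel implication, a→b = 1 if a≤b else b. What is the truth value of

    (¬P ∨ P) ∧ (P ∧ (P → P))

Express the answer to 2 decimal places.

0.21

¬P = 1 − 0.21 = 0.79
¬P ∨ P = min(1, a+b) on (0.79, 0.21) = 1.00
P → P  [Gödel: 1 if a≤b else b] with a=0.21, b=0.21 → 1.00
P ∧ (P → P) = max(0, a+b−1) on (0.21, 1.00) = 0.21
(¬P ∨ P) ∧ (P ∧ (P → P)) = max(0, a+b−1) on (1.00, 0.21) = 0.21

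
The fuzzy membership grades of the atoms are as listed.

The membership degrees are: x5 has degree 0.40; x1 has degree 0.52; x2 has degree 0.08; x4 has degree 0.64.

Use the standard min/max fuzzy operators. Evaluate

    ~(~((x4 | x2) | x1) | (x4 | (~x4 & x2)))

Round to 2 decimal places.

0.36

x4 | x2 = max(a, b) on (0.64, 0.08) = 0.64
(x4 | x2) | x1 = max(a, b) on (0.64, 0.52) = 0.64
~((x4 | x2) | x1) = 1 − 0.64 = 0.36
~x4 = 1 − 0.64 = 0.36
~x4 & x2 = min(a, b) on (0.36, 0.08) = 0.08
x4 | (~x4 & x2) = max(a, b) on (0.64, 0.08) = 0.64
~((x4 | x2) | x1) | (x4 | (~x4 & x2)) = max(a, b) on (0.36, 0.64) = 0.64
~(~((x4 | x2) | x1) | (x4 | (~x4 & x2))) = 1 − 0.64 = 0.36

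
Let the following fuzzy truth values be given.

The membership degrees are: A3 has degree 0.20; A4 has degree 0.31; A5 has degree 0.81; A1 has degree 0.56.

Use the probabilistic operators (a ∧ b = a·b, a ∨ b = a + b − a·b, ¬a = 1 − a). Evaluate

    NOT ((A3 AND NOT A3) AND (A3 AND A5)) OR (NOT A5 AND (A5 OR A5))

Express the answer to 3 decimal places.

0.979

NOT A3 = 1 − 0.2000 = 0.8000
A3 AND NOT A3 = a·b on (0.2000, 0.8000) = 0.1600
A3 AND A5 = a·b on (0.2000, 0.8100) = 0.1620
(A3 AND NOT A3) AND (A3 AND A5) = a·b on (0.1600, 0.1620) = 0.0259
NOT ((A3 AND NOT A3) AND (A3 AND A5)) = 1 − 0.0259 = 0.9741
NOT A5 = 1 − 0.8100 = 0.1900
A5 OR A5 = a + b − a·b on (0.8100, 0.8100) = 0.9639
NOT A5 AND (A5 OR A5) = a·b on (0.1900, 0.9639) = 0.1831
NOT ((A3 AND NOT A3) AND (A3 AND A5)) OR (NOT A5 AND (A5 OR A5)) = a + b − a·b on (0.9741, 0.1831) = 0.9788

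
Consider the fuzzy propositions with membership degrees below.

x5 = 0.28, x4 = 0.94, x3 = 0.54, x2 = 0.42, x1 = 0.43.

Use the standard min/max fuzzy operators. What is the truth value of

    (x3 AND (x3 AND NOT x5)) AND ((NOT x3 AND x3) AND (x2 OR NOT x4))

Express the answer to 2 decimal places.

0.42

NOT x5 = 1 − 0.28 = 0.72
x3 AND NOT x5 = min(a, b) on (0.54, 0.72) = 0.54
x3 AND (x3 AND NOT x5) = min(a, b) on (0.54, 0.54) = 0.54
NOT x3 = 1 − 0.54 = 0.46
NOT x3 AND x3 = min(a, b) on (0.46, 0.54) = 0.46
NOT x4 = 1 − 0.94 = 0.06
x2 OR NOT x4 = max(a, b) on (0.42, 0.06) = 0.42
(NOT x3 AND x3) AND (x2 OR NOT x4) = min(a, b) on (0.46, 0.42) = 0.42
(x3 AND (x3 AND NOT x5)) AND ((NOT x3 AND x3) AND (x2 OR NOT x4)) = min(a, b) on (0.54, 0.42) = 0.42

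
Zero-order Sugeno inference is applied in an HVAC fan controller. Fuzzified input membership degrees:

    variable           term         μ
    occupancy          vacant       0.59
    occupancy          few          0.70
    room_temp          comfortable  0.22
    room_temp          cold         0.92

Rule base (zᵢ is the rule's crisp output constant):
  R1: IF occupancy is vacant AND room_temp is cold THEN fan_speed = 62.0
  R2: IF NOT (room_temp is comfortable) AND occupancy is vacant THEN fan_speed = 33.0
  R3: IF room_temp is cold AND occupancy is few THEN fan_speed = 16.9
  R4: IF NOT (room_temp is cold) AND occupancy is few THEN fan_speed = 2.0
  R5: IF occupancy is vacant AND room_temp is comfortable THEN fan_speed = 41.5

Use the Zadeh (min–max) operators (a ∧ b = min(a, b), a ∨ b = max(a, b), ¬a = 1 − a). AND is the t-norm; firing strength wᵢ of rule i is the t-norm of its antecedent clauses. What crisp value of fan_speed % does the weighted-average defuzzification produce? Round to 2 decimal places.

R1 (z=62.0): vacant=0.59, cold=0.92; AND[min(a, b)] → w = 0.59
R2 (z=33.0): ¬comfortable=1−0.22=0.78, vacant=0.59; AND[min(a, b)] → w = 0.59
R3 (z=16.9): cold=0.92, few=0.70; AND[min(a, b)] → w = 0.70
R4 (z=2.0): ¬cold=1−0.92=0.08, few=0.70; AND[min(a, b)] → w = 0.08
R5 (z=41.5): vacant=0.59, comfortable=0.22; AND[min(a, b)] → w = 0.22
Weighted average = (0.59·62.0 + 0.59·33.0 + 0.70·16.9 + 0.08·2.0 + 0.22·41.5) / (0.59 + 0.59 + 0.70 + 0.08 + 0.22)
  = 77.1700 / 2.1800 = 35.40

35.40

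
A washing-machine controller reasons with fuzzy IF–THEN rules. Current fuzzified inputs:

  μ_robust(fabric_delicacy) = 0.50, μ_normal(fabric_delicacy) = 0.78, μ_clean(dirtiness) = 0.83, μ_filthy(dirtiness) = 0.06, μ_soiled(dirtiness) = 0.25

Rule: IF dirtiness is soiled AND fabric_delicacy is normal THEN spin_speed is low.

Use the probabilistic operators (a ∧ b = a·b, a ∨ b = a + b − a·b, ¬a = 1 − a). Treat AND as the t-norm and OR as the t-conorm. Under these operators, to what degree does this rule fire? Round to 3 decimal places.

firing strength: soiled=0.25, normal=0.78; AND[a·b] → w = 0.1950

0.195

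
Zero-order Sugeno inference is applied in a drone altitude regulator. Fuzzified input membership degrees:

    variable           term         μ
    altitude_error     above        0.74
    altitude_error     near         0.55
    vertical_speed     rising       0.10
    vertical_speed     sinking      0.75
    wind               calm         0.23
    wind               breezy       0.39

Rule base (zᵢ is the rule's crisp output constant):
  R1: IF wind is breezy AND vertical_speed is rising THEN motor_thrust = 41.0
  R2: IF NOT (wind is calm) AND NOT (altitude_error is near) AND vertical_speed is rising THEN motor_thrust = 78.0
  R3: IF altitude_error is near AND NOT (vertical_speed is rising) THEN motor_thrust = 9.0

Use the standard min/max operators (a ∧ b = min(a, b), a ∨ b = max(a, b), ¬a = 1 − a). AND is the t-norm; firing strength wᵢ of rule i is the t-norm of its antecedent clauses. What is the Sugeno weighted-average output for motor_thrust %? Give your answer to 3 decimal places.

R1 (z=41.0): breezy=0.39, rising=0.10; AND[min(a, b)] → w = 0.10
R2 (z=78.0): ¬calm=1−0.23=0.77, ¬near=1−0.55=0.45, rising=0.10; AND[min(a, b)] → w = 0.10
R3 (z=9.0): near=0.55, ¬rising=1−0.10=0.90; AND[min(a, b)] → w = 0.55
Weighted average = (0.10·41.0 + 0.10·78.0 + 0.55·9.0) / (0.10 + 0.10 + 0.55)
  = 16.8500 / 0.7500 = 22.467

22.467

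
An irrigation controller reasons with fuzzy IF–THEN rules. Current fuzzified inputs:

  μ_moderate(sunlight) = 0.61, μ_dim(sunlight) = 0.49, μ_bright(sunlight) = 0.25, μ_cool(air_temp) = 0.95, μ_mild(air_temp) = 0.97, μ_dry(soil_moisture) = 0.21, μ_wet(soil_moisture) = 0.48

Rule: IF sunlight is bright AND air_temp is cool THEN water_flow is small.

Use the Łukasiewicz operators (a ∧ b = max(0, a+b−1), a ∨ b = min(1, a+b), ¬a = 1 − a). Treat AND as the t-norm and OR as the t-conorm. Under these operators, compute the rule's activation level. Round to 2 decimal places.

0.20

firing strength: bright=0.25, cool=0.95; AND[max(0, a+b−1)] → w = 0.20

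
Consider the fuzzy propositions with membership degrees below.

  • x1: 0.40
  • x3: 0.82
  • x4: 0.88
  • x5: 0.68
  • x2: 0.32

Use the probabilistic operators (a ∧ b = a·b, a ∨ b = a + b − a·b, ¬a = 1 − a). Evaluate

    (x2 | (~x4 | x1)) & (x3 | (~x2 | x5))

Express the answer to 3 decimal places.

0.629

~x4 = 1 − 0.8800 = 0.1200
~x4 | x1 = a + b − a·b on (0.1200, 0.4000) = 0.4720
x2 | (~x4 | x1) = a + b − a·b on (0.3200, 0.4720) = 0.6410
~x2 = 1 − 0.3200 = 0.6800
~x2 | x5 = a + b − a·b on (0.6800, 0.6800) = 0.8976
x3 | (~x2 | x5) = a + b − a·b on (0.8200, 0.8976) = 0.9816
(x2 | (~x4 | x1)) & (x3 | (~x2 | x5)) = a·b on (0.6410, 0.9816) = 0.6291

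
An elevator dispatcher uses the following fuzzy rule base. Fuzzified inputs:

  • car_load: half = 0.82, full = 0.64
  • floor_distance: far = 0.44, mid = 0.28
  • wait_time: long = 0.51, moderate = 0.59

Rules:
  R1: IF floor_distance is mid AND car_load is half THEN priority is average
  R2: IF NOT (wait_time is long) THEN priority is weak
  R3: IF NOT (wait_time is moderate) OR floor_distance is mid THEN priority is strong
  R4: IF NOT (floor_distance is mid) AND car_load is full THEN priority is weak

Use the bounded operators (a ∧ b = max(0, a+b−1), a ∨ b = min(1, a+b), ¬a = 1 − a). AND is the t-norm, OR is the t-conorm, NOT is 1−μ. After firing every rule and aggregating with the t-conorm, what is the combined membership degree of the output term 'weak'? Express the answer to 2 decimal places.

R1: mid=0.28, half=0.82; AND[max(0, a+b−1)] → w = 0.10
R2: ¬long=1−0.51=0.49 → w = 0.49
R3: ¬moderate=1−0.59=0.41, mid=0.28; OR[min(1, a+b)] → w = 0.69
R4: ¬mid=1−0.28=0.72, full=0.64; AND[max(0, a+b−1)] → w = 0.36
Rules with consequent 'weak': {R2, R4} → strengths 0.49, 0.36
Aggregate via t-conorm [min(1, a+b)]: 0.85

0.85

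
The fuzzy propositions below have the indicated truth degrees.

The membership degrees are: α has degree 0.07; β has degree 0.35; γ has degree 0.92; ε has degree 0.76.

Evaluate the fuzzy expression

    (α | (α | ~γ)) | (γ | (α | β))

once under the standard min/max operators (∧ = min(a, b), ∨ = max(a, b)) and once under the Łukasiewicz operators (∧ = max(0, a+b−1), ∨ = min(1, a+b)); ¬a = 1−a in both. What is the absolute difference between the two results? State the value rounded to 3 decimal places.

Under standard min/max:
  ~γ = 1 − 0.92 = 0.08
  α | ~γ = max(a, b) on (0.07, 0.08) = 0.08
  α | (α | ~γ) = max(a, b) on (0.07, 0.08) = 0.08
  α | β = max(a, b) on (0.07, 0.35) = 0.35
  γ | (α | β) = max(a, b) on (0.92, 0.35) = 0.92
  (α | (α | ~γ)) | (γ | (α | β)) = max(a, b) on (0.08, 0.92) = 0.92
  → value = 0.9200
Under Łukasiewicz:
  ~γ = 1 − 0.92 = 0.08
  α | ~γ = min(1, a+b) on (0.07, 0.08) = 0.15
  α | (α | ~γ) = min(1, a+b) on (0.07, 0.15) = 0.22
  α | β = min(1, a+b) on (0.07, 0.35) = 0.42
  γ | (α | β) = min(1, a+b) on (0.92, 0.42) = 1.00
  (α | (α | ~γ)) | (γ | (α | β)) = min(1, a+b) on (0.22, 1.00) = 1.00
  → value = 1.0000
|0.9200 − 1.0000| = 0.080

0.080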